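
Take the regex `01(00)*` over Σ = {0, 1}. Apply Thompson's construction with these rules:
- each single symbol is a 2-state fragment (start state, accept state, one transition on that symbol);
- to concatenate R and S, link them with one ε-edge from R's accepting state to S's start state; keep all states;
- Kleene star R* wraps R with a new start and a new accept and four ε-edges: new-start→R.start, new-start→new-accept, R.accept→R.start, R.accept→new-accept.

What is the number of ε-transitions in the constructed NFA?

Per subexpression:
Each of the 4 symbol leaves contributes 0 ε-transitions.
  00 : 1 ε-transition
  (00)* : 5 ε-transitions
  01(00)* : 7 ε-transitions

7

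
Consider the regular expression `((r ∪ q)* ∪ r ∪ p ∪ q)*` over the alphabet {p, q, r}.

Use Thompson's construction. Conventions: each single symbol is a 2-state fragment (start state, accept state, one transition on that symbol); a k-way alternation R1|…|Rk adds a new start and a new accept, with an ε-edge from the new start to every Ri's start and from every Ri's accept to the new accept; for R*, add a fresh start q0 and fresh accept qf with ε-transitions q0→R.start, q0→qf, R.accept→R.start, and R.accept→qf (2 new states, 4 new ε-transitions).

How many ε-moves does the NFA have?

20

Recursing over subexpressions:
Each of the 5 symbol leaves contributes 0 ε-transitions.
  r ∪ q → 4 ε-transitions
  (r ∪ q)* → 8 ε-transitions
  (r ∪ q)* ∪ r ∪ p ∪ q → 16 ε-transitions
  ((r ∪ q)* ∪ r ∪ p ∪ q)* → 20 ε-transitions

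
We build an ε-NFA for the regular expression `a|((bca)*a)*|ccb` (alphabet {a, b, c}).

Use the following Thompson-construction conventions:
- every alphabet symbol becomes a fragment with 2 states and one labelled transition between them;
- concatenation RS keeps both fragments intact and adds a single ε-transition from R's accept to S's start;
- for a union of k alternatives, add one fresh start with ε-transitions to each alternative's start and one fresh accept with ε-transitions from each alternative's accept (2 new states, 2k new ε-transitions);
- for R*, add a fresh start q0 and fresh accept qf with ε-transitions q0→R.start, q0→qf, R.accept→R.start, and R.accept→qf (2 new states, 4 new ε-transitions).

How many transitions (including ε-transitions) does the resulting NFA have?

Per subexpression:
Each of the 8 symbol leaves contributes 1 transition (1 symbol, 0 ε).
  bca → 5 transitions (3 symbol, 2 ε)
  (bca)* → 9 transitions (3 symbol, 6 ε)
  (bca)*a → 11 transitions (4 symbol, 7 ε)
  ((bca)*a)* → 15 transitions (4 symbol, 11 ε)
  ccb → 5 transitions (3 symbol, 2 ε)
  a|((bca)*a)*|ccb → 27 transitions (8 symbol, 19 ε)

27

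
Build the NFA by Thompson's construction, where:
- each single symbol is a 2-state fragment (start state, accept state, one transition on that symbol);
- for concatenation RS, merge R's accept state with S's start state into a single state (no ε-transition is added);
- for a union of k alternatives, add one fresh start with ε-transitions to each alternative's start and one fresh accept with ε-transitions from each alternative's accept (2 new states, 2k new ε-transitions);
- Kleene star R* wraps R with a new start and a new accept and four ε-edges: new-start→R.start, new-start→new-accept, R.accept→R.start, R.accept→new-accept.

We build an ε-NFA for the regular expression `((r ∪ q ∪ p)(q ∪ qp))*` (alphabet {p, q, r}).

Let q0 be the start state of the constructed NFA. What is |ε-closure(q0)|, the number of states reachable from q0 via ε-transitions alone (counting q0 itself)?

Compute the ε-closure size of each fragment's start state recursively; a symbol fragment's start has no outgoing ε-edge, so its closure is just itself (size 1).
  r ∪ q ∪ p : new start ε-reaches every alternative's start; none of them accept ε, so the new accept is not reached: |closure| = 1 + 1 + 1 + 1 = 4
  qp : |closure| equals the left operand's closure size = 1 (its accept is not ε-reachable, so the closure stops there)
  q ∪ qp : |closure| = 1 + 1 + 1 = 3 (the new accept is not ε-reachable since no branch accepts ε)
  (r ∪ q ∪ p)(q ∪ qp) : same as the first factor's closure: |closure| = 4
  ((r ∪ q ∪ p)(q ∪ qp))* : |closure| = 1 (new start) + 4 (body) + 1 (new accept) = 6

6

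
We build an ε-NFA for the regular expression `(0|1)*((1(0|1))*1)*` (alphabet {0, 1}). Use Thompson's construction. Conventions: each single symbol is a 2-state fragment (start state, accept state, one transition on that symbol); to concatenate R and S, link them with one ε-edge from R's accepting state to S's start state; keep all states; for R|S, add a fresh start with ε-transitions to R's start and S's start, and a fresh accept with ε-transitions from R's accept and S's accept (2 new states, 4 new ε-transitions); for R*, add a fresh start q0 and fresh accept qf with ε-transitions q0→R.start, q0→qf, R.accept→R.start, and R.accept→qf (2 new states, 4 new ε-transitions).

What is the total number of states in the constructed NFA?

Per subexpression:
Each of the 6 symbol leaves contributes a 2-state fragment.
  0|1 — 6 states
  (0|1)* — 8 states
  0|1 — 6 states
  1(0|1) — 8 states
  (1(0|1))* — 10 states
  (1(0|1))*1 — 12 states
  ((1(0|1))*1)* — 14 states
  (0|1)*((1(0|1))*1)* — 22 states

22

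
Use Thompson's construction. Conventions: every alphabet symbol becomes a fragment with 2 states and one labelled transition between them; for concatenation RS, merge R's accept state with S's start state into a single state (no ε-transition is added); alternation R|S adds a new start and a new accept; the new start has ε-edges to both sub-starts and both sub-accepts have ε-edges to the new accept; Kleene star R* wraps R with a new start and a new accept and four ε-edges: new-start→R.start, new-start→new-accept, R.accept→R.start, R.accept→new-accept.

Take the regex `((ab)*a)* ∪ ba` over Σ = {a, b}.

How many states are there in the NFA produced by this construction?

13

Bottom-up over the parse tree:
Each of the 5 symbol leaves contributes a 2-state fragment.
  ab — 3 states
  (ab)* — 5 states
  (ab)*a — 6 states
  ((ab)*a)* — 8 states
  ba — 3 states
  ((ab)*a)* ∪ ba — 13 states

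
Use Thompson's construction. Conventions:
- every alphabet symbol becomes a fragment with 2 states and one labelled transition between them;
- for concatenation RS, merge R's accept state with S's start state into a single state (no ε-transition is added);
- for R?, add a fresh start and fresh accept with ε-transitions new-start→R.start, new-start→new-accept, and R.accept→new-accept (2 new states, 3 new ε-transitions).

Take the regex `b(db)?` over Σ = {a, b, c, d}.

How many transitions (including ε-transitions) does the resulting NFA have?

By structural recursion:
Each of the 3 symbol leaves contributes 1 transition (1 symbol, 0 ε).
  db = 2 transitions (2 symbol, 0 ε)
  (db)? = 5 transitions (2 symbol, 3 ε)
  b(db)? = 6 transitions (3 symbol, 3 ε)

6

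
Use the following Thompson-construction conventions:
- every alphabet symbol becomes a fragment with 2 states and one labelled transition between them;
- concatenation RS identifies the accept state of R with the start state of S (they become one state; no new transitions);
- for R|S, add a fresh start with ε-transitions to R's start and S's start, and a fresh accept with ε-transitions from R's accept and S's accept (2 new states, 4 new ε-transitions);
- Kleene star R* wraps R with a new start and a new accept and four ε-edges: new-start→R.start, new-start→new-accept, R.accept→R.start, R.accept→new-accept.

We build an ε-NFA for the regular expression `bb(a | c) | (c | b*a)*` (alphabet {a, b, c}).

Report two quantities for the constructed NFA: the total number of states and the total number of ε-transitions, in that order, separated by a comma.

Building bottom-up:
Each of the 7 symbol leaves contributes 2 states and 0 ε-transitions.
  a | c : 6 states, 4 ε-transitions
  bb(a | c) : 8 states, 4 ε-transitions
  b* : 4 states, 4 ε-transitions
  b*a : 5 states, 4 ε-transitions
  c | b*a : 9 states, 8 ε-transitions
  (c | b*a)* : 11 states, 12 ε-transitions
  bb(a | c) | (c | b*a)* : 21 states, 20 ε-transitions

21, 20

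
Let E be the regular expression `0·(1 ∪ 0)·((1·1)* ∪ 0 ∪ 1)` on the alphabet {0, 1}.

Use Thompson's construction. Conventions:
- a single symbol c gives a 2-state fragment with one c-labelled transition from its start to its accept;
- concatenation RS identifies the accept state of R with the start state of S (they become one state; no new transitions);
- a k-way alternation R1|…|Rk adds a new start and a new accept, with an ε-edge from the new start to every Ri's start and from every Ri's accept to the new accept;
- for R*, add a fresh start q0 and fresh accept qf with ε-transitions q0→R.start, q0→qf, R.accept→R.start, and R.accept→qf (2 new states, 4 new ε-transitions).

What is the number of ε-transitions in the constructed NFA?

14

Per subexpression:
Each of the 7 symbol leaves contributes 0 ε-transitions.
  1 ∪ 0 = 4 ε-transitions
  1·1 = 0 ε-transitions
  (1·1)* = 4 ε-transitions
  (1·1)* ∪ 0 ∪ 1 = 10 ε-transitions
  0·(1 ∪ 0)·((1·1)* ∪ 0 ∪ 1) = 14 ε-transitions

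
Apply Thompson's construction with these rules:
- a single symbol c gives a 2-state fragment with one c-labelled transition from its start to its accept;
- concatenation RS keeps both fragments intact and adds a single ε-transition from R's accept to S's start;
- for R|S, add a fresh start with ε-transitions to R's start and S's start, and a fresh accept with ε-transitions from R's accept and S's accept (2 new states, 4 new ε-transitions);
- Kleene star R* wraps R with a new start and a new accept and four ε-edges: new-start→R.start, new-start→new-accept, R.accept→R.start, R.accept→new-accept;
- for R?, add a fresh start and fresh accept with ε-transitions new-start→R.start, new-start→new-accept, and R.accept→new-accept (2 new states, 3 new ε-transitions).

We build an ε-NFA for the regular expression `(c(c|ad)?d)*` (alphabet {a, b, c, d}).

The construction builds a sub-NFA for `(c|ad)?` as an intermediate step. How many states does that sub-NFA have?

Fragment for `(c|ad)?`:
Each of the 3 symbol leaves contributes a 2-state fragment.
  ad = 4 states
  c|ad = 8 states
  (c|ad)? = 10 states

10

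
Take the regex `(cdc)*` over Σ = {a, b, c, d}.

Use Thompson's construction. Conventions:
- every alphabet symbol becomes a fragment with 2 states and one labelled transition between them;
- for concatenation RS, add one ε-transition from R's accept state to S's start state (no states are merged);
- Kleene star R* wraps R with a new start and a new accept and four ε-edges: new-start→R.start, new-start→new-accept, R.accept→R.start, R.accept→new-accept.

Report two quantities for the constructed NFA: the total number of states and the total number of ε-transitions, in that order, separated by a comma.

By structural recursion:
Each of the 3 symbol leaves contributes 2 states and 0 ε-transitions.
  cdc : 6 states, 2 ε-transitions
  (cdc)* : 8 states, 6 ε-transitions

8, 6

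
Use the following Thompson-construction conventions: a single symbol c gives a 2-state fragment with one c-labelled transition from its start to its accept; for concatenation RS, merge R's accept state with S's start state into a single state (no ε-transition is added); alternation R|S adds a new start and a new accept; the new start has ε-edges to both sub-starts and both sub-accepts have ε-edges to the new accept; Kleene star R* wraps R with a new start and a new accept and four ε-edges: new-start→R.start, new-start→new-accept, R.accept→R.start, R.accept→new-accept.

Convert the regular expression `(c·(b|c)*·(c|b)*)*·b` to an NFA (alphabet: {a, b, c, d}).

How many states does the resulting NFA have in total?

Bottom-up over the parse tree:
Each of the 6 symbol leaves contributes a 2-state fragment.
  b|c = 6 states
  (b|c)* = 8 states
  c|b = 6 states
  (c|b)* = 8 states
  c·(b|c)*·(c|b)* = 16 states
  (c·(b|c)*·(c|b)*)* = 18 states
  (c·(b|c)*·(c|b)*)*·b = 19 states

19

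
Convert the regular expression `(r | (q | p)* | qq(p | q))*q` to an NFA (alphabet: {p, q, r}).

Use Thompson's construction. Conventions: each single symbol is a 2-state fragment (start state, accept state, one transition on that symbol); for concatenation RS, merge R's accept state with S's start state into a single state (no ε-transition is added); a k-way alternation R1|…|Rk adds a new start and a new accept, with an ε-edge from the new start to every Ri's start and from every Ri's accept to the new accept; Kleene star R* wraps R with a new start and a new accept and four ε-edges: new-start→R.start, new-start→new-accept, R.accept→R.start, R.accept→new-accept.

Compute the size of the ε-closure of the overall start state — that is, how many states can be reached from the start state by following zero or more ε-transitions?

Compute the ε-closure size of each fragment's start state recursively; a symbol fragment's start has no outgoing ε-edge, so its closure is just itself (size 1).
  q | p : new start ε-reaches every alternative's start; none of them accept ε, so the new accept is not reached: |closure| = 1 + 1 + 1 = 3
  (q | p)* : new start has ε-edges to the inner start and to the new accept, so |closure| = 2 + 3 = 5
  p | q : new start ε-reaches every alternative's start; none of them accept ε, so the new accept is not reached: |closure| = 1 + 1 + 1 = 3
  qq(p | q) : |closure| equals the left operand's closure size = 1 (its accept is not ε-reachable, so the closure stops there)
  r | (q | p)* | qq(p | q) : new start ε-reaches every alternative's start; at least one alternative accepts ε, so the union's new accept is reached too: |closure| = 1 + 1 + 5 + 1 + 1 = 9
  (r | (q | p)* | qq(p | q))* : new start has ε-edges to the inner start and to the new accept, so |closure| = 2 + 9 = 11
  (r | (q | p)* | qq(p | q))*q : |closure| = 11 + (1−1) = 11 (closure spills across the concat boundary because the left factor accepts ε)

11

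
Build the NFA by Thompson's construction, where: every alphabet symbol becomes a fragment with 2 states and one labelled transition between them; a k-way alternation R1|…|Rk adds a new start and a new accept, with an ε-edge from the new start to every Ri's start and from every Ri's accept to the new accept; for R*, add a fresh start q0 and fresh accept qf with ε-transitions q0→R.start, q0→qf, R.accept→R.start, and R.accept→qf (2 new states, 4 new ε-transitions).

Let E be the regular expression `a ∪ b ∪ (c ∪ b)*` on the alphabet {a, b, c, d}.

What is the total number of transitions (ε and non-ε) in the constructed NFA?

18

Per subexpression:
Each of the 4 symbol leaves contributes 1 transition (1 symbol, 0 ε).
  c ∪ b = 6 transitions (2 symbol, 4 ε)
  (c ∪ b)* = 10 transitions (2 symbol, 8 ε)
  a ∪ b ∪ (c ∪ b)* = 18 transitions (4 symbol, 14 ε)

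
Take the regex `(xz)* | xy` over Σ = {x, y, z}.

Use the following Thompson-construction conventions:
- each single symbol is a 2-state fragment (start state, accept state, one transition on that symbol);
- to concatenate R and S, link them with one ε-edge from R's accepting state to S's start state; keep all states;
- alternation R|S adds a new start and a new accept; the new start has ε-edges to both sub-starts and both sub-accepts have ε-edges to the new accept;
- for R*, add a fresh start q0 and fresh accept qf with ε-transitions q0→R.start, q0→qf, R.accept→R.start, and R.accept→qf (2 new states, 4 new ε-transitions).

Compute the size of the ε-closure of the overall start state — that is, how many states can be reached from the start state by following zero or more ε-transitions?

Let C(F) = |ε-closure(F.start)| within fragment F, and note whether F accepts ε. Symbol fragments have C = 1 and do not accept ε. Then:
  xz — same as the first factor's closure: C = 1
  (xz)* — the star's fresh start ε-reaches both the body's start and the fresh accept: C = 2 + 1 = 3
  xy — same as the first factor's closure: C = 1
  (xz)* | xy — new start ε-reaches every alternative's start; at least one alternative accepts ε, so the union's new accept is reached too: C = 1 + 3 + 1 + 1 = 6

6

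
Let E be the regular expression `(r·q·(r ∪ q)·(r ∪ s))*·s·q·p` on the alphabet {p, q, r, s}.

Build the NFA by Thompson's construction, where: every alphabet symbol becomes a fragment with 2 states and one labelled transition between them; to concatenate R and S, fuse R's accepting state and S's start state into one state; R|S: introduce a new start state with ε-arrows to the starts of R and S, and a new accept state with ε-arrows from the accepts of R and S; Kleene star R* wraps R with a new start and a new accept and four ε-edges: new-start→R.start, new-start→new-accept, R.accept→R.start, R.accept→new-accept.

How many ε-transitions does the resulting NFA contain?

Building bottom-up:
Each of the 9 symbol leaves contributes 0 ε-transitions.
  r ∪ q — 4 ε-transitions
  r ∪ s — 4 ε-transitions
  r·q·(r ∪ q)·(r ∪ s) — 8 ε-transitions
  (r·q·(r ∪ q)·(r ∪ s))* — 12 ε-transitions
  (r·q·(r ∪ q)·(r ∪ s))*·s·q·p — 12 ε-transitions

12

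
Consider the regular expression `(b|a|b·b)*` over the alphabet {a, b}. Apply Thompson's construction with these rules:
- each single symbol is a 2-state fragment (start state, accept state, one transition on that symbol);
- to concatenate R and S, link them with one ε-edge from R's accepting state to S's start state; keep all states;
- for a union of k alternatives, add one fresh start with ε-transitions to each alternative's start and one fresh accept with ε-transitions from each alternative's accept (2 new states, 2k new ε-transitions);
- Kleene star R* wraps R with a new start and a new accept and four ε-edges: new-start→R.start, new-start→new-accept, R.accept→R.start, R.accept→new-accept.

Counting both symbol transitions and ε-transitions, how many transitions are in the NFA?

By structural recursion:
Each of the 4 symbol leaves contributes 1 transition (1 symbol, 0 ε).
  b·b = 3 transitions (2 symbol, 1 ε)
  b|a|b·b = 11 transitions (4 symbol, 7 ε)
  (b|a|b·b)* = 15 transitions (4 symbol, 11 ε)

15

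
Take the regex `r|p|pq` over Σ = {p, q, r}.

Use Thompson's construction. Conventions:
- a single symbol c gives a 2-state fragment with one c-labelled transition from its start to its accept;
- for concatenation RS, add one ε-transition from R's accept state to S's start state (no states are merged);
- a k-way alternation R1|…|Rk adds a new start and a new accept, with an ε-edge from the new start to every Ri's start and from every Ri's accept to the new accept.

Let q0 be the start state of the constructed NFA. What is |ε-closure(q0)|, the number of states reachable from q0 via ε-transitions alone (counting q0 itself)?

Let C(F) = |ε-closure(F.start)| within fragment F, and note whether F accepts ε. Symbol fragments have C = 1 and do not accept ε. Then:
  pq — same as the first factor's closure: C = 1
  r|p|pq — C = 1 + 1 + 1 + 1 = 4 (the new accept is not ε-reachable since no branch accepts ε)

4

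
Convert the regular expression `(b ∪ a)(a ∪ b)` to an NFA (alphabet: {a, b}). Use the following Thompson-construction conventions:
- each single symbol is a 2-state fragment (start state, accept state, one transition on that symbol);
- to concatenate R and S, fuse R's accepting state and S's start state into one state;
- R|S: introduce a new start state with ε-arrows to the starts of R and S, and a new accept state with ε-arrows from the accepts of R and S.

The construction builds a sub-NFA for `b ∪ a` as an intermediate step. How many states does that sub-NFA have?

6

Fragment for `b ∪ a`:
Each of the 2 symbol leaves contributes a 2-state fragment.
  b ∪ a — 6 states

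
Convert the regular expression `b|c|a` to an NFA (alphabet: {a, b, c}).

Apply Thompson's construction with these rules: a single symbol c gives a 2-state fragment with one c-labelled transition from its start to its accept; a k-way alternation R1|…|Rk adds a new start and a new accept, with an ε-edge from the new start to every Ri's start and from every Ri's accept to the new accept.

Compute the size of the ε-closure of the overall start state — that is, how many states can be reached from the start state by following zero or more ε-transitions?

4

Let C(F) = |ε-closure(F.start)| within fragment F, and note whether F accepts ε. Symbol fragments have C = 1 and do not accept ε. Then:
  b|c|a : |ε-closure| = 1 + 1 + 1 + 1 = 4 (the new accept is not ε-reachable since no branch accepts ε)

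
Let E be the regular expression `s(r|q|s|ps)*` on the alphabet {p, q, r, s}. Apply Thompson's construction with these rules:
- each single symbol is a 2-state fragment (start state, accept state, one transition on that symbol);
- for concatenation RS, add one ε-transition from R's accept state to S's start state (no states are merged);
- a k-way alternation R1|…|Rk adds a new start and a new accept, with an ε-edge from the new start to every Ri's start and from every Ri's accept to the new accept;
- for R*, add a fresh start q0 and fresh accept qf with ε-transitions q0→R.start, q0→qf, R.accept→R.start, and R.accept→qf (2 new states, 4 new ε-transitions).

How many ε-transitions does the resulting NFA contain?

Bottom-up over the parse tree:
Each of the 6 symbol leaves contributes 0 ε-transitions.
  ps → 1 ε-transition
  r|q|s|ps → 9 ε-transitions
  (r|q|s|ps)* → 13 ε-transitions
  s(r|q|s|ps)* → 14 ε-transitions

14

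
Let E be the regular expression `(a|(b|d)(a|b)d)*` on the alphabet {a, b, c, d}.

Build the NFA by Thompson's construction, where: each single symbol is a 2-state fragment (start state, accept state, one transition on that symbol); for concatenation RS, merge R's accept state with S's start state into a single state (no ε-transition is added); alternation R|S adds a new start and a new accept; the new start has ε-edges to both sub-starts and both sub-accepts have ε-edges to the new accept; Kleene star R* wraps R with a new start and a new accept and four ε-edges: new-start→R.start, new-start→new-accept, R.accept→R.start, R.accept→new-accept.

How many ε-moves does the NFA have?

16

Bottom-up over the parse tree:
Each of the 6 symbol leaves contributes 0 ε-transitions.
  b|d → 4 ε-transitions
  a|b → 4 ε-transitions
  (b|d)(a|b)d → 8 ε-transitions
  a|(b|d)(a|b)d → 12 ε-transitions
  (a|(b|d)(a|b)d)* → 16 ε-transitions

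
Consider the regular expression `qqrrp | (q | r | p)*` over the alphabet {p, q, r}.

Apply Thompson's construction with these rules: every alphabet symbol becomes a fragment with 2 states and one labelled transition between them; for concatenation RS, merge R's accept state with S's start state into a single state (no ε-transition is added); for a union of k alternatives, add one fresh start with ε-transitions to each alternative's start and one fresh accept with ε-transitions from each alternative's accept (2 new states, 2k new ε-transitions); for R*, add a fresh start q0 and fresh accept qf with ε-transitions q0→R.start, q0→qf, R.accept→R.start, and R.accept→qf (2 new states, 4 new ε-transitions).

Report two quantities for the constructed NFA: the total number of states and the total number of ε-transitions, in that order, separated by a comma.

18, 14

Per subexpression:
Each of the 8 symbol leaves contributes 2 states and 0 ε-transitions.
  qqrrp : 6 states, 0 ε-transitions
  q | r | p : 8 states, 6 ε-transitions
  (q | r | p)* : 10 states, 10 ε-transitions
  qqrrp | (q | r | p)* : 18 states, 14 ε-transitions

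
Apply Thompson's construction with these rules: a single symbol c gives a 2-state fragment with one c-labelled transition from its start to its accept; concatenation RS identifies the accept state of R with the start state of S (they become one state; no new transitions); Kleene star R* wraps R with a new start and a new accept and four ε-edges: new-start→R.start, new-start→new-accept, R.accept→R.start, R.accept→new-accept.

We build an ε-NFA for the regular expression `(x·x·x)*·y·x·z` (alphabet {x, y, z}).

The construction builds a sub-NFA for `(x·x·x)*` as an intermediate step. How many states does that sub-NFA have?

Fragment for `(x·x·x)*`:
Each of the 3 symbol leaves contributes a 2-state fragment.
  x·x·x — 4 states
  (x·x·x)* — 6 states

6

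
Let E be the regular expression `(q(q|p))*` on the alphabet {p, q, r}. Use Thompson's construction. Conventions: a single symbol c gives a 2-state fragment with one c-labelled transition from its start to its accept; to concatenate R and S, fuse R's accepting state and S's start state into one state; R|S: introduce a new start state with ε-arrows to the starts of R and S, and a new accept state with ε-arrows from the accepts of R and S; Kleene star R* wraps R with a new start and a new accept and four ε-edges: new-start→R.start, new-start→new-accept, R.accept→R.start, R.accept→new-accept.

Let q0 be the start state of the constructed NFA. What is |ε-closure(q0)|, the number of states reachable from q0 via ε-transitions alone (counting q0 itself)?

3

Let C(F) = |ε-closure(F.start)| within fragment F, and note whether F accepts ε. Symbol fragments have C = 1 and do not accept ε. Then:
  q|p → new start ε-reaches every alternative's start; none of them accept ε, so the new accept is not reached: C = 1 + 1 + 1 = 3
  q(q|p) → same as the first factor's closure: C = 1
  (q(q|p))* → new start has ε-edges to the inner start and to the new accept, so C = 2 + 1 = 3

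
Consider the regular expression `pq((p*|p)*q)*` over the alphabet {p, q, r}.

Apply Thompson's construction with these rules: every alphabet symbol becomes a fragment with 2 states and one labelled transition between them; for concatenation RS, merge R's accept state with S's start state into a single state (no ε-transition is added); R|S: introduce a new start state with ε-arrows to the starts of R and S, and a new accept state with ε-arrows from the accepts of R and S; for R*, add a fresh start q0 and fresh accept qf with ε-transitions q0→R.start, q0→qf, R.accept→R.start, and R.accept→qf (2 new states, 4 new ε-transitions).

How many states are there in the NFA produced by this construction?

15

Recursing over subexpressions:
Each of the 5 symbol leaves contributes a 2-state fragment.
  p* = 4 states
  p*|p = 8 states
  (p*|p)* = 10 states
  (p*|p)*q = 11 states
  ((p*|p)*q)* = 13 states
  pq((p*|p)*q)* = 15 states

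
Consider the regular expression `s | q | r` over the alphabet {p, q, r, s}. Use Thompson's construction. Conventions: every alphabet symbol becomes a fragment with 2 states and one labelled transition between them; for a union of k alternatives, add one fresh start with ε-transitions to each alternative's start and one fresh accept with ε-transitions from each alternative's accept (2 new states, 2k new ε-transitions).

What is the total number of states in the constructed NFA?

By structural recursion:
Each of the 3 symbol leaves contributes a 2-state fragment.
  s | q | r → 8 states

8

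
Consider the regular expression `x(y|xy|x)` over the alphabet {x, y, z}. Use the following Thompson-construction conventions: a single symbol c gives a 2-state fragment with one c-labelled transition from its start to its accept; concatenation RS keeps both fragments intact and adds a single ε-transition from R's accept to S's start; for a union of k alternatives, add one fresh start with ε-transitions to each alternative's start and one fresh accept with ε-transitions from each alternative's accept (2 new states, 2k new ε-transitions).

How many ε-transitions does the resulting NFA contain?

Recursing over subexpressions:
Each of the 5 symbol leaves contributes 0 ε-transitions.
  xy → 1 ε-transition
  y|xy|x → 7 ε-transitions
  x(y|xy|x) → 8 ε-transitions

8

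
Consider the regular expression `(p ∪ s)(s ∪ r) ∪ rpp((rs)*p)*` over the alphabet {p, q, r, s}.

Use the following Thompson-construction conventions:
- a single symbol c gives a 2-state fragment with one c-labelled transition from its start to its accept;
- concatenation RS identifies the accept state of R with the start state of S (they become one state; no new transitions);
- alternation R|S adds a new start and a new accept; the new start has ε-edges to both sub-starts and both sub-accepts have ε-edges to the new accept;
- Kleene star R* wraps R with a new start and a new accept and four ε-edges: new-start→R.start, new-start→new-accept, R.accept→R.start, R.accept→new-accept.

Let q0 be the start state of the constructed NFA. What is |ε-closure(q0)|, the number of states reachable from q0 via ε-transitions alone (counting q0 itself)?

5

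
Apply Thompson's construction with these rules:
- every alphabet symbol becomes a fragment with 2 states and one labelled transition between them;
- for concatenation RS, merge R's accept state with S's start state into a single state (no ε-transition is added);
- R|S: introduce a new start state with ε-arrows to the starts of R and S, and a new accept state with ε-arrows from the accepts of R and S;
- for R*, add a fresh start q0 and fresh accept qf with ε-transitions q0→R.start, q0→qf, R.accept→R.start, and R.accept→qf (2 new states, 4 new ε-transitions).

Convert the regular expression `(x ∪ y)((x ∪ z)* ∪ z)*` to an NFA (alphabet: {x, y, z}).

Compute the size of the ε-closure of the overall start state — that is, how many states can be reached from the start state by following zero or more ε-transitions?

Compute the ε-closure size of each fragment's start state recursively; a symbol fragment's start has no outgoing ε-edge, so its closure is just itself (size 1).
  x ∪ y : |closure| = 1 + 1 + 1 = 3 (the new accept is not ε-reachable since no branch accepts ε)
  x ∪ z : |closure| = 1 + 1 + 1 = 3 (the new accept is not ε-reachable since no branch accepts ε)
  (x ∪ z)* : new start has ε-edges to the inner start and to the new accept, so |closure| = 2 + 3 = 5
  (x ∪ z)* ∪ z : new start ε-reaches every alternative's start; at least one alternative accepts ε, so the union's new accept is reached too: |closure| = 1 + 5 + 1 + 1 = 8
  ((x ∪ z)* ∪ z)* : new start has ε-edges to the inner start and to the new accept, so |closure| = 2 + 8 = 10
  (x ∪ y)((x ∪ z)* ∪ z)* : same as the first factor's closure: |closure| = 3

3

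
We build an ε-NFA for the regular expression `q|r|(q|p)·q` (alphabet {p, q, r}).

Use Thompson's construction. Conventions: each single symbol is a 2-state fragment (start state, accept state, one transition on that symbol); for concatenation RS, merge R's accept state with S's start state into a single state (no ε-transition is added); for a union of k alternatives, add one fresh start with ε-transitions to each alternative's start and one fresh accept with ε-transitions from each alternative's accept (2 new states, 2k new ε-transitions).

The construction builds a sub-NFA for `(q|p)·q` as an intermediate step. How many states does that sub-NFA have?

Fragment for `(q|p)·q`:
Each of the 3 symbol leaves contributes a 2-state fragment.
  q|p = 6 states
  (q|p)·q = 7 states

7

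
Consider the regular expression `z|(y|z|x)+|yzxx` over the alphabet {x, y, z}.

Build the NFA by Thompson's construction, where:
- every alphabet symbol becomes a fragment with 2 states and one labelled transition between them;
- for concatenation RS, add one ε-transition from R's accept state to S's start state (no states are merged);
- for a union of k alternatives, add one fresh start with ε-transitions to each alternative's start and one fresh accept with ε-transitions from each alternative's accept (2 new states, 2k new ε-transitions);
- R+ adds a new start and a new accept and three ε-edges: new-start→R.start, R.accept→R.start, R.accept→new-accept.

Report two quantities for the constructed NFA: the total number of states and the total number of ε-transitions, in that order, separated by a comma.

Recursing over subexpressions:
Each of the 8 symbol leaves contributes 2 states and 0 ε-transitions.
  y|z|x → 8 states, 6 ε-transitions
  (y|z|x)+ → 10 states, 9 ε-transitions
  yzxx → 8 states, 3 ε-transitions
  z|(y|z|x)+|yzxx → 22 states, 18 ε-transitions

22, 18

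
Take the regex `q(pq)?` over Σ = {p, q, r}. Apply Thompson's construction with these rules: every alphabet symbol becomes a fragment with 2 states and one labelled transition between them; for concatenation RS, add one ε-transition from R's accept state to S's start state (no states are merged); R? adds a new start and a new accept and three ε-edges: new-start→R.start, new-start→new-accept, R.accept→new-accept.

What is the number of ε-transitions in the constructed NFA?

5

Bottom-up over the parse tree:
Each of the 3 symbol leaves contributes 0 ε-transitions.
  pq = 1 ε-transition
  (pq)? = 4 ε-transitions
  q(pq)? = 5 ε-transitions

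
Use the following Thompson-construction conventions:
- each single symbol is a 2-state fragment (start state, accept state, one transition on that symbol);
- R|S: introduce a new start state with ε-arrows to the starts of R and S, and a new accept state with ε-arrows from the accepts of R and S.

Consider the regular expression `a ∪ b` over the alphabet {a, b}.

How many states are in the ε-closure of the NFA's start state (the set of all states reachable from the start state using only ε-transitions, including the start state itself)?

3

Work bottom-up. For each fragment F, track |ε-closure(F.start)| and whether F's accept lies in that closure (i.e. whether F accepts ε). A single-symbol fragment has closure size 1 and does not accept ε.
  a ∪ b : new start ε-reaches every alternative's start; none of them accept ε, so the new accept is not reached: |closure| = 1 + 1 + 1 = 3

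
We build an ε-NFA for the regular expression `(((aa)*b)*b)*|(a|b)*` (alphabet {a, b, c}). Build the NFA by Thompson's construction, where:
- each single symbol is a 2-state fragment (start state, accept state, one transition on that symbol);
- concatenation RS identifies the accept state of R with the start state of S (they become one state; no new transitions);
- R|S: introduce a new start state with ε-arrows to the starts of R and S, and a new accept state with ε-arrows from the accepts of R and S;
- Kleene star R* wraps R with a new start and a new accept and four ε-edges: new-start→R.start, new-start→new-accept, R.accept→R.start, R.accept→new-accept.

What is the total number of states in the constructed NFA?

Building bottom-up:
Each of the 6 symbol leaves contributes a 2-state fragment.
  aa → 3 states
  (aa)* → 5 states
  (aa)*b → 6 states
  ((aa)*b)* → 8 states
  ((aa)*b)*b → 9 states
  (((aa)*b)*b)* → 11 states
  a|b → 6 states
  (a|b)* → 8 states
  (((aa)*b)*b)*|(a|b)* → 21 states

21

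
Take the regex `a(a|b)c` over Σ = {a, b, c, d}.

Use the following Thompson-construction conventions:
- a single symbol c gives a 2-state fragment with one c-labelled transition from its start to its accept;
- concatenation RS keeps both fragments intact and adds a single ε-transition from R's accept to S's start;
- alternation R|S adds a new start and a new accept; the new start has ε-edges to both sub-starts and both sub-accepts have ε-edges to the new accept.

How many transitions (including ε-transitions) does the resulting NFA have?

Bottom-up over the parse tree:
Each of the 4 symbol leaves contributes 1 transition (1 symbol, 0 ε).
  a|b — 6 transitions (2 symbol, 4 ε)
  a(a|b)c — 10 transitions (4 symbol, 6 ε)

10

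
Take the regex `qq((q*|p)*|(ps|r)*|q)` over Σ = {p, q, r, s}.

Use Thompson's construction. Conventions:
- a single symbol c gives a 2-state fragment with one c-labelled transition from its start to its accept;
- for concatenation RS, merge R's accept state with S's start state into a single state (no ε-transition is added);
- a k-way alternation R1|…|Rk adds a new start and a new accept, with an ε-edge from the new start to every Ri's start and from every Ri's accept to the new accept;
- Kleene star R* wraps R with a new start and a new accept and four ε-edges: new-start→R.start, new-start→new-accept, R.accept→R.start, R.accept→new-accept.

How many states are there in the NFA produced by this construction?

Recursing over subexpressions:
Each of the 8 symbol leaves contributes a 2-state fragment.
  q* → 4 states
  q*|p → 8 states
  (q*|p)* → 10 states
  ps → 3 states
  ps|r → 7 states
  (ps|r)* → 9 states
  (q*|p)*|(ps|r)*|q → 23 states
  qq((q*|p)*|(ps|r)*|q) → 25 states

25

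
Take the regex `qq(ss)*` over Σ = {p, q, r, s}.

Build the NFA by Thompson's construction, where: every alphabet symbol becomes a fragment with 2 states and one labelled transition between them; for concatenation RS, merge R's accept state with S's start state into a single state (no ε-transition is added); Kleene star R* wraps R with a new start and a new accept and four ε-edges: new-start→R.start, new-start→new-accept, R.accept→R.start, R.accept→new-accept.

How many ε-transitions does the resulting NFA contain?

4

Bottom-up over the parse tree:
Each of the 4 symbol leaves contributes 0 ε-transitions.
  ss → 0 ε-transitions
  (ss)* → 4 ε-transitions
  qq(ss)* → 4 ε-transitions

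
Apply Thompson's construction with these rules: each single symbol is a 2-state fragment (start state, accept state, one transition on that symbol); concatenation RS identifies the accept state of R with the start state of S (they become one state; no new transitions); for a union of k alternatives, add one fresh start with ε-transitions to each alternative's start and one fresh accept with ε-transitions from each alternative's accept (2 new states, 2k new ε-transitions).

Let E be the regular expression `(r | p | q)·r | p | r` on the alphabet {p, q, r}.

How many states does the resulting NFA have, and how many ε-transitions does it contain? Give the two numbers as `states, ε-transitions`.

15, 12

Bottom-up over the parse tree:
Each of the 6 symbol leaves contributes 2 states and 0 ε-transitions.
  r | p | q = 8 states, 6 ε-transitions
  (r | p | q)·r = 9 states, 6 ε-transitions
  (r | p | q)·r | p | r = 15 states, 12 ε-transitions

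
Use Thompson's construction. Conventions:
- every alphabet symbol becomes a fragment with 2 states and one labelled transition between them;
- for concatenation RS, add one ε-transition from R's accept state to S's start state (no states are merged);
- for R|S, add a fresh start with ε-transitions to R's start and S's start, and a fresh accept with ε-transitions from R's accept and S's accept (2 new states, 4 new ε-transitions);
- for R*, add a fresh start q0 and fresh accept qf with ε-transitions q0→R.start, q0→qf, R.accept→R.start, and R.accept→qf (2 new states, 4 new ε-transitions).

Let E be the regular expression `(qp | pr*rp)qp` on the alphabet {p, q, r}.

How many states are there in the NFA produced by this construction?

20

Bottom-up over the parse tree:
Each of the 8 symbol leaves contributes a 2-state fragment.
  qp → 4 states
  r* → 4 states
  pr*rp → 10 states
  qp | pr*rp → 16 states
  (qp | pr*rp)qp → 20 states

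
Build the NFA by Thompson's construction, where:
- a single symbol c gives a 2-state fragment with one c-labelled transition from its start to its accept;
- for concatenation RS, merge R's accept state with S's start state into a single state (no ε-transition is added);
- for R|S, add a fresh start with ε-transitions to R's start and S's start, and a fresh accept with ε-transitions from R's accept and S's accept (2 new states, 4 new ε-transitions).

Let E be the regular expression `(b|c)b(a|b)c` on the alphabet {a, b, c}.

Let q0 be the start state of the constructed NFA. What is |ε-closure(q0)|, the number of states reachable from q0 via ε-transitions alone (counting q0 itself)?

3

Let C(F) = |ε-closure(F.start)| within fragment F, and note whether F accepts ε. Symbol fragments have C = 1 and do not accept ε. Then:
  b|c — new start ε-reaches every alternative's start; none of them accept ε, so the new accept is not reached: C = 1 + 1 + 1 = 3
  a|b — C = 1 + 1 + 1 = 3 (the new accept is not ε-reachable since no branch accepts ε)
  (b|c)b(a|b)c — C equals the left operand's closure size = 3 (its accept is not ε-reachable, so the closure stops there)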